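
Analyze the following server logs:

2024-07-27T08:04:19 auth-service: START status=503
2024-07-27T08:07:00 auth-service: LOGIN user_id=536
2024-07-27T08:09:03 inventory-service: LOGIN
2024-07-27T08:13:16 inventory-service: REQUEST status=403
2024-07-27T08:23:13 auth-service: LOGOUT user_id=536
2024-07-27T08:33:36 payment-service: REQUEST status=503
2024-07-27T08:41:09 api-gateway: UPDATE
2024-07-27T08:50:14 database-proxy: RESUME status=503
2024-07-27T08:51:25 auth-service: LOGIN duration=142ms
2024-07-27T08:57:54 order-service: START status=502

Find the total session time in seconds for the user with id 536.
973

To calculate session duration:

1. Find LOGIN event for user_id=536: 2024-07-27T08:07:00
2. Find LOGOUT event for user_id=536: 2024-07-27T08:23:13
3. Session duration: 2024-07-27T08:23:13 - 2024-07-27T08:07:00 = 973 seconds (16 minutes)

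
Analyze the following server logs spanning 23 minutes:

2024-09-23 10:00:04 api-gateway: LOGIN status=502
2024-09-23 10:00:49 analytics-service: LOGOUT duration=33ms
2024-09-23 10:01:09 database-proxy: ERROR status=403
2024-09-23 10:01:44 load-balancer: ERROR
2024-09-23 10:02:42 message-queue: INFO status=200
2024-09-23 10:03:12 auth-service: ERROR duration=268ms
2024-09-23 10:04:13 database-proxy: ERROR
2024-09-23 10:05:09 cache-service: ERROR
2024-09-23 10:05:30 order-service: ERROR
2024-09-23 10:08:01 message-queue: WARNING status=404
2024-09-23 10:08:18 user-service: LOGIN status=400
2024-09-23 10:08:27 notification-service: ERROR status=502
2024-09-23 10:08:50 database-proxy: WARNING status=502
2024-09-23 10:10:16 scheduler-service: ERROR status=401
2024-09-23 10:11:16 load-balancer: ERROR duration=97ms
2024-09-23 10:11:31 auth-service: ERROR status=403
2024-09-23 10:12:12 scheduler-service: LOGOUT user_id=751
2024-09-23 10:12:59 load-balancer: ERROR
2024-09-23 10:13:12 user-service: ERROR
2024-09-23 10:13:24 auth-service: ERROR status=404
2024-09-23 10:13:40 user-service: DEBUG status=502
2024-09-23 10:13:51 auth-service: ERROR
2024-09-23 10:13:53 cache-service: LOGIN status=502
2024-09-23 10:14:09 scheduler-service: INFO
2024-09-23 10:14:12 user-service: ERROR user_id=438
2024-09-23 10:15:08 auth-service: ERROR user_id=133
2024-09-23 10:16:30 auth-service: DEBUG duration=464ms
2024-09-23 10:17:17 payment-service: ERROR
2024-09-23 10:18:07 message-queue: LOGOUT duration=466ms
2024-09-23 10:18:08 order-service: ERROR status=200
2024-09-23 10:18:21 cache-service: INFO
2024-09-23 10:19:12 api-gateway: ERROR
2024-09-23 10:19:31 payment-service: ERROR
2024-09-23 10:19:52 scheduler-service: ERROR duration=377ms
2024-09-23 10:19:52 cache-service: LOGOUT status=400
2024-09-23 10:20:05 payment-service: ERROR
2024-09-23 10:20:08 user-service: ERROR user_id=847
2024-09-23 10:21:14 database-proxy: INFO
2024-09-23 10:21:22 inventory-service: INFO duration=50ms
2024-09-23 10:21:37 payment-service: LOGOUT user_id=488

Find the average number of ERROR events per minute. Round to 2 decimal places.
1.0

To calculate the rate:

1. Count total ERROR events: 23
2. Total time period: 23 minutes
3. Rate = 23 / 23 = 1.0 events per minute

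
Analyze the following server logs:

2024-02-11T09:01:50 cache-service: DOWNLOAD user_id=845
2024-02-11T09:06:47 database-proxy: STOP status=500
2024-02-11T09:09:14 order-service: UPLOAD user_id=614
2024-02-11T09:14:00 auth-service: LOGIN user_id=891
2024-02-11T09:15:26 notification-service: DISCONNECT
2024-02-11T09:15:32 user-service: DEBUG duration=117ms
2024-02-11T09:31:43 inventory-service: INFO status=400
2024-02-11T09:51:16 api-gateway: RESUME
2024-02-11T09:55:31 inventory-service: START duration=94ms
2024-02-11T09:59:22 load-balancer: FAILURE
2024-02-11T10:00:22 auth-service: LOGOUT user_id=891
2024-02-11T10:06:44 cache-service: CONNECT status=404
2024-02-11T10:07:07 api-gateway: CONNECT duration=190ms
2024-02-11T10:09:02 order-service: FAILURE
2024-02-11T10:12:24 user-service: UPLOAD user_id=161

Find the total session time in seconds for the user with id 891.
2782

To calculate session duration:

1. Find LOGIN event for user_id=891: 2024-02-11T09:14:00
2. Find LOGOUT event for user_id=891: 2024-02-11T10:00:22
3. Session duration: 2024-02-11T10:00:22 - 2024-02-11T09:14:00 = 2782 seconds (46 minutes)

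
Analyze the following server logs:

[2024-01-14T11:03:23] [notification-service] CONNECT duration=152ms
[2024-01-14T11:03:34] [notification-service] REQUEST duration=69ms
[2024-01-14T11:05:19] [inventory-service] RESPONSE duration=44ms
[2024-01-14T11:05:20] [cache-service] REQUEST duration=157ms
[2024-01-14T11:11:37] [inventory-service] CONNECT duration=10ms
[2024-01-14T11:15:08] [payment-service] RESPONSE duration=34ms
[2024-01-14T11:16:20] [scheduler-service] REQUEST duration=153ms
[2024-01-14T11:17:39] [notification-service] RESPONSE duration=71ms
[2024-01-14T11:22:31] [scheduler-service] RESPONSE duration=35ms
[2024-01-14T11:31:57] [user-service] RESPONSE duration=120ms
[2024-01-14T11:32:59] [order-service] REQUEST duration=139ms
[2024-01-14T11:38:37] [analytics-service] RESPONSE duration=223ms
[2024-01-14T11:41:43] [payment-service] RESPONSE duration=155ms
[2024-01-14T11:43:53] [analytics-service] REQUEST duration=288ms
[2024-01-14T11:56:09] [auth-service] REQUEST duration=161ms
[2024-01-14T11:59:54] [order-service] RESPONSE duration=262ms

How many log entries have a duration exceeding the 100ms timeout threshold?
10

To count timeouts:

1. Threshold: 100ms
2. Extract duration from each log entry
3. Count entries where duration > 100
4. Timeout count: 10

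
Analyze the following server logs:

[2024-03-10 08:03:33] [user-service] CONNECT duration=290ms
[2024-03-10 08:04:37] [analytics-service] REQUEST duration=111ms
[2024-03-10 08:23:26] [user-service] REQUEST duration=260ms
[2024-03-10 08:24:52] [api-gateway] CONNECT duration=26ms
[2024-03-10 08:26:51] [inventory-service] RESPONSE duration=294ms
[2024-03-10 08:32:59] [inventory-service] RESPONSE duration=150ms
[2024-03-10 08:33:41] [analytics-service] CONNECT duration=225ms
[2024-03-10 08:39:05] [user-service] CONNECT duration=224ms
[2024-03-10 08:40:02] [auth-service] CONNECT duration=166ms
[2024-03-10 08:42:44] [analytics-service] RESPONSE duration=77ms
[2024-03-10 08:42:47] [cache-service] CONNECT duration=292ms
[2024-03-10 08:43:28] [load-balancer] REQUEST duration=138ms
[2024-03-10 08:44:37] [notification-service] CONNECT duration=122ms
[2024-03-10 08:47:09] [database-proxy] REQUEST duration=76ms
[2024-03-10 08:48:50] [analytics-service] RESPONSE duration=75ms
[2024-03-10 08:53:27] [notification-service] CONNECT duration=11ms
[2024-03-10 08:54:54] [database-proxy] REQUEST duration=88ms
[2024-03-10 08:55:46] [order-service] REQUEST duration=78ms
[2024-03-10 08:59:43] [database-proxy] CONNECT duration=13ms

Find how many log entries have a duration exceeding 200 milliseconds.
6

To count timeouts:

1. Threshold: 200ms
2. Extract duration from each log entry
3. Count entries where duration > 200
4. Timeout count: 6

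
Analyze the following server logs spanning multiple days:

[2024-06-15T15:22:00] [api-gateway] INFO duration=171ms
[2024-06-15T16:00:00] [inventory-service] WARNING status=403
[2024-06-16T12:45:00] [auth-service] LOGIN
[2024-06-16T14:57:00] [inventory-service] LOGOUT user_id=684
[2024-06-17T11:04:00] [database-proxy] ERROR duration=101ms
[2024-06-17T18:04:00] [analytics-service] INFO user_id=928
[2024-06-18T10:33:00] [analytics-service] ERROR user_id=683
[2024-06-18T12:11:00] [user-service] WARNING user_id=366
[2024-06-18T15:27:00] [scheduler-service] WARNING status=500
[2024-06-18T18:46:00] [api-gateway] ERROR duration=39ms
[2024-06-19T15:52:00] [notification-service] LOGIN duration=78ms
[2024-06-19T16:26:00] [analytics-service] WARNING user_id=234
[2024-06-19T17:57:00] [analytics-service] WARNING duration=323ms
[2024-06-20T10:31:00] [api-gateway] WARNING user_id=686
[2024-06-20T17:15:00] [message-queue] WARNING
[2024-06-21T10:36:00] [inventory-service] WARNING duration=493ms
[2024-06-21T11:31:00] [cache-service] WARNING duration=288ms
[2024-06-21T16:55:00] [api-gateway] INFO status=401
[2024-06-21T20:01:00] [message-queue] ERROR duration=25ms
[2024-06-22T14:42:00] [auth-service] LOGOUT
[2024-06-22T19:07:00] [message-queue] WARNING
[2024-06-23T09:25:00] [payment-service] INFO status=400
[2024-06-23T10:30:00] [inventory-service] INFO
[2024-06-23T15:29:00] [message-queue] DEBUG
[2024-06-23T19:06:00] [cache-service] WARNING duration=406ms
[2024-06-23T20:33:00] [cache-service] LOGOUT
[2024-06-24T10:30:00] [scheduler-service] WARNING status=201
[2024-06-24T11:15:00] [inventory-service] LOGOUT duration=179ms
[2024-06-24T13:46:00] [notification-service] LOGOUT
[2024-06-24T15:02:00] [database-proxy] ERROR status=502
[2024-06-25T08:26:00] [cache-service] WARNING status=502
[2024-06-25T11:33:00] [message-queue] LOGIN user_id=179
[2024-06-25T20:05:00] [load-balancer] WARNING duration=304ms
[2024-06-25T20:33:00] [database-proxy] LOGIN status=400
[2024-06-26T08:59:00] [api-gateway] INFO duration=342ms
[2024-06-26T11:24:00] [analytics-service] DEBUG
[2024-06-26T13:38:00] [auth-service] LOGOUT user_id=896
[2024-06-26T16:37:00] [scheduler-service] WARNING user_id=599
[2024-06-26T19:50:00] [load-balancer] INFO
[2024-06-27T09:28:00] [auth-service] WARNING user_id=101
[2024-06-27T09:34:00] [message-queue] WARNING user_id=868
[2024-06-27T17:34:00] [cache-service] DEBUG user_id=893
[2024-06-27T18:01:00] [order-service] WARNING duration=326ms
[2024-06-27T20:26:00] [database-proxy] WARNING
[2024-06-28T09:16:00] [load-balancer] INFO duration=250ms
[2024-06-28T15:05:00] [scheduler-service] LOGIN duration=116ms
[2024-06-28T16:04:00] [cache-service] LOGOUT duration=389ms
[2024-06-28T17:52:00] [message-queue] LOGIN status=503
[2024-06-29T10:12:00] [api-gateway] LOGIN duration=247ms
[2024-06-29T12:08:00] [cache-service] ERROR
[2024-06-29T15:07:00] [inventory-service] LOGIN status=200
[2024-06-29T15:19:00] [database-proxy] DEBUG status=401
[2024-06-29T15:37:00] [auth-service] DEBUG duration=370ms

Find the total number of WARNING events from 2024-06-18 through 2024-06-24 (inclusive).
11

To filter by date range:

1. Date range: 2024-06-18 through 2024-06-24, both dates inclusive
2. Filter for WARNING events whose date falls in this range
3. Count matching events: 11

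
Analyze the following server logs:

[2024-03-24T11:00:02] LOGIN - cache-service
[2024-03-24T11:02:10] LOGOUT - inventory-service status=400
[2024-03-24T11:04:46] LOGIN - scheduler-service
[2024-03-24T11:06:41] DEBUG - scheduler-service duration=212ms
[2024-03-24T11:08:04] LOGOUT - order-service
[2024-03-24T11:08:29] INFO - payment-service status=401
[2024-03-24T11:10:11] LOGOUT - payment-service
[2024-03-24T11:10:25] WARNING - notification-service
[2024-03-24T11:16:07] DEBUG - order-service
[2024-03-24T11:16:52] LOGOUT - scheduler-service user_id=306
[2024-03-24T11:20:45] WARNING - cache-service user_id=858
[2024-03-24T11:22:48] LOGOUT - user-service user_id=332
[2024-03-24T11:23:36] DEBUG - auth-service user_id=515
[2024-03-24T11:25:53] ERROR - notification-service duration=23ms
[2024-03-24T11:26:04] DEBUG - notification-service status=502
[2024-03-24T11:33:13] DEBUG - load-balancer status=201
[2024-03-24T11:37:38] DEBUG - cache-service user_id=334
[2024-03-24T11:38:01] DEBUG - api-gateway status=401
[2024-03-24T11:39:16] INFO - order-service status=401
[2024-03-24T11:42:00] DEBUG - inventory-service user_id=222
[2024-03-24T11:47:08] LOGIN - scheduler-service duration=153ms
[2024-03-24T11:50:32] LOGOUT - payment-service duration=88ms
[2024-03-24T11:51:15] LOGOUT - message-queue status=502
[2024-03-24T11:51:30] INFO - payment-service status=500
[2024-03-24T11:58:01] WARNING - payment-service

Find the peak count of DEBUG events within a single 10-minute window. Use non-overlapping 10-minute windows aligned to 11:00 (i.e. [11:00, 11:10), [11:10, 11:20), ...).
3

To find the burst window:

1. Divide the log period into non-overlapping 10-minute windows starting at 11:00
2. Count DEBUG events in each window
3. Find the window with maximum count
4. Maximum events in a window: 3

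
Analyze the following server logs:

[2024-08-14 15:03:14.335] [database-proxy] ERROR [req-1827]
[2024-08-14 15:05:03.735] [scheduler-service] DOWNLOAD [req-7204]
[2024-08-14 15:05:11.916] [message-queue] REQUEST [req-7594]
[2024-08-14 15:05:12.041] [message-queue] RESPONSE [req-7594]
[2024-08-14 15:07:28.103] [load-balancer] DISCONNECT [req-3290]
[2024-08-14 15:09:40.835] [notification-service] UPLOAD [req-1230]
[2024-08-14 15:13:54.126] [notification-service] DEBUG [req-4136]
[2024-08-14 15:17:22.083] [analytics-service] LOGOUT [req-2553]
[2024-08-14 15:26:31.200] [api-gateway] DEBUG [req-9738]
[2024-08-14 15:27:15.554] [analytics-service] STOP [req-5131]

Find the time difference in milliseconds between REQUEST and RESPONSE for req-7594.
125

To calculate latency:

1. Find REQUEST with id req-7594: 2024-08-14 15:05:11.916
2. Find RESPONSE with id req-7594: 2024-08-14 15:05:12.041
3. Latency: 2024-08-14 15:05:12.041 - 2024-08-14 15:05:11.916 = 125ms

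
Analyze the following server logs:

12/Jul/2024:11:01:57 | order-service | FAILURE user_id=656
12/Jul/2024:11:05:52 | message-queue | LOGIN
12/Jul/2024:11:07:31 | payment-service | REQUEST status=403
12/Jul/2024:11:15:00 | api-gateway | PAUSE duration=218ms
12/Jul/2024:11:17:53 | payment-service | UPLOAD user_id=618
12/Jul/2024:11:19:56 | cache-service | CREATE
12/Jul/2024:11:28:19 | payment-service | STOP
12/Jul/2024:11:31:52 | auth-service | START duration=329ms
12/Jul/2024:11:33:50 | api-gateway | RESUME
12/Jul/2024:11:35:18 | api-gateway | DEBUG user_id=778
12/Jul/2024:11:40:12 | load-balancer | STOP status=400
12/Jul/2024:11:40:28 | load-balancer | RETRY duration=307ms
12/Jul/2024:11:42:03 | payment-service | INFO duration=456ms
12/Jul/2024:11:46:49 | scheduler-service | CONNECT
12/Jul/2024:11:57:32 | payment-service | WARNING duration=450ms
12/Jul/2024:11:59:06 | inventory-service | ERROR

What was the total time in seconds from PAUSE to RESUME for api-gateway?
1130

To calculate state duration:

1. Find PAUSE event for api-gateway: 12/Jul/2024:11:15:00
2. Find RESUME event for api-gateway: 12/Jul/2024:11:33:50
3. Calculate duration: 12/Jul/2024:11:33:50 - 12/Jul/2024:11:15:00 = 1130 seconds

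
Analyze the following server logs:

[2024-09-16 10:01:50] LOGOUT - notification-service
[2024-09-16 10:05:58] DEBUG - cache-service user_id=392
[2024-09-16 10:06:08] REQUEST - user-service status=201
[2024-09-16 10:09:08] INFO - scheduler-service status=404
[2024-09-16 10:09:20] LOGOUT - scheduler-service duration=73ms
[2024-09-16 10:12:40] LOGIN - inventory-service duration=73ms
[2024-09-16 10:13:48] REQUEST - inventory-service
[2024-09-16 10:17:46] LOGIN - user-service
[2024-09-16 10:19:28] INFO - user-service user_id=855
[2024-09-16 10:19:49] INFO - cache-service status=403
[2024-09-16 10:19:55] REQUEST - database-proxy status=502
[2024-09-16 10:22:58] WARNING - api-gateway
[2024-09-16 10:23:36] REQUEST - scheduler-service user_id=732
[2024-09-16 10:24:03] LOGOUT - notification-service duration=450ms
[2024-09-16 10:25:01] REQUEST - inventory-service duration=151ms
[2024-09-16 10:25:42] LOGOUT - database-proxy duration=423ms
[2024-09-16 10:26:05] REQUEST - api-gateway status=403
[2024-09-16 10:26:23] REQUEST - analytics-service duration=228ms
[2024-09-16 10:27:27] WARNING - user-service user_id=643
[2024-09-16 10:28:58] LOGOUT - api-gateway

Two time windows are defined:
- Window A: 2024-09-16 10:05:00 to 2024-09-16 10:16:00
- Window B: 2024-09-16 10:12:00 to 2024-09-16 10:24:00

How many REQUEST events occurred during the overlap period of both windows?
1

To find overlap events:

1. Window A: 2024-09-16 10:05:00 to 2024-09-16 10:16:00
2. Window B: 2024-09-16 10:12:00 to 2024-09-16 10:24:00
3. Overlap period: 2024-09-16 10:12:00 to 2024-09-16 10:16:00
4. Count REQUEST events in overlap: 1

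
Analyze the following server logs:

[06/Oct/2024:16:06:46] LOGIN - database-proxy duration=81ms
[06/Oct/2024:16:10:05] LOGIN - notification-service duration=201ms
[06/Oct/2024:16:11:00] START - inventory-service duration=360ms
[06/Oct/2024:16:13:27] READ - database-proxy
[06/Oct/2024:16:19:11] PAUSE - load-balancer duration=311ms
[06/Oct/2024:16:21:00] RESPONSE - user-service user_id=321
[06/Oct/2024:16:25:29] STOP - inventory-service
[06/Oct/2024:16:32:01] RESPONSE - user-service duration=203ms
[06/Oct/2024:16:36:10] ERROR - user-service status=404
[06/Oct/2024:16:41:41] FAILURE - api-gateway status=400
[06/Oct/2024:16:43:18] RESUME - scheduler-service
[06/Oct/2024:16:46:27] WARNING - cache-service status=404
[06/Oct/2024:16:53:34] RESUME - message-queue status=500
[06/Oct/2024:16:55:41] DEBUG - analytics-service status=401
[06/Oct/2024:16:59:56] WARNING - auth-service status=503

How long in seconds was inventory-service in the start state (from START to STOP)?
869

To calculate state duration:

1. Find START event for inventory-service: 06/Oct/2024:16:11:00
2. Find STOP event for inventory-service: 06/Oct/2024:16:25:29
3. Calculate duration: 06/Oct/2024:16:25:29 - 06/Oct/2024:16:11:00 = 869 seconds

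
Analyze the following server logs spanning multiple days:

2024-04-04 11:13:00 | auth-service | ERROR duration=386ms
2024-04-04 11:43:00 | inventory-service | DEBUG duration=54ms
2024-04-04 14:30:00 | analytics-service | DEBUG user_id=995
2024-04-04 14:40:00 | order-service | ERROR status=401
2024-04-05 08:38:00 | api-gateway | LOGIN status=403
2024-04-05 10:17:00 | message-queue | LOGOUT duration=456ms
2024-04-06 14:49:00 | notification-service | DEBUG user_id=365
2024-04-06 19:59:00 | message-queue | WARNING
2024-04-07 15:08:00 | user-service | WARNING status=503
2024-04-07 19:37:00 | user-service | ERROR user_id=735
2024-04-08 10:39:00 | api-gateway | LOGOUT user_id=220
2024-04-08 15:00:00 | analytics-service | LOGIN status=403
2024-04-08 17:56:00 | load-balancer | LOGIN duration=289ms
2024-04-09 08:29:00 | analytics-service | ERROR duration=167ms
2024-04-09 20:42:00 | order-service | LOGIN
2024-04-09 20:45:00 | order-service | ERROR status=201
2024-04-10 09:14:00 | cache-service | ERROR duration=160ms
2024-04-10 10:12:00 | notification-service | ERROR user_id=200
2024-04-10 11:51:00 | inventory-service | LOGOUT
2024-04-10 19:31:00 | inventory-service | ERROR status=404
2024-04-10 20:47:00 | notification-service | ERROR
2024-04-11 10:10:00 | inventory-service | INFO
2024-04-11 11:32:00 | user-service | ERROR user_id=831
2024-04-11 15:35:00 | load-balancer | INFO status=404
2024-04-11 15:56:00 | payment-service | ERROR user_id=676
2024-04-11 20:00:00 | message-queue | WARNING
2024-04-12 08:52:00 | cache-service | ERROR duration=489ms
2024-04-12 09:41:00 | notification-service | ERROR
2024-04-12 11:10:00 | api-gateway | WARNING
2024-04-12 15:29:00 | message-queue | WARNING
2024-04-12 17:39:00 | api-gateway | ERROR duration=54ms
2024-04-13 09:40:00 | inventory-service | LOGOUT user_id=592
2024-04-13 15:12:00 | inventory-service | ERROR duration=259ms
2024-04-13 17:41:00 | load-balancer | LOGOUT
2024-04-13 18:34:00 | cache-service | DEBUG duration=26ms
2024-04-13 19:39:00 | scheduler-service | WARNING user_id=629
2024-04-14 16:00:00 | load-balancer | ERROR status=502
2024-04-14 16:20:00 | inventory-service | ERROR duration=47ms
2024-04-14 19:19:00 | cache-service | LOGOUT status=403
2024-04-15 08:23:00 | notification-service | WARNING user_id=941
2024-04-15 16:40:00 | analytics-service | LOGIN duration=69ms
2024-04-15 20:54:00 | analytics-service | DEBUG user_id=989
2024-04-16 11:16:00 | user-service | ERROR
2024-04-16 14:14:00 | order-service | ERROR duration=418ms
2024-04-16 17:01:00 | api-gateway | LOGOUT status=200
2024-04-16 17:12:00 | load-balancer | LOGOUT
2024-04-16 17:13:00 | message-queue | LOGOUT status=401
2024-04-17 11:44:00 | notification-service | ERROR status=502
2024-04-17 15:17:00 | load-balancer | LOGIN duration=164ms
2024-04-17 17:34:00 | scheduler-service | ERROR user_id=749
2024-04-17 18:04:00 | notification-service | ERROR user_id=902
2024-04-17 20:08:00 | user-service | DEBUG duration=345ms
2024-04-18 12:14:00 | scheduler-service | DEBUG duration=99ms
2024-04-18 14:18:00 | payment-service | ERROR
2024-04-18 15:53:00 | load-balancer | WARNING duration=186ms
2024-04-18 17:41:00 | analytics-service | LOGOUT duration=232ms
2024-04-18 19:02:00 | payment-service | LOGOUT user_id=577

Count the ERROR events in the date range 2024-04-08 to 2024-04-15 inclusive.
14

To filter by date range:

1. Date range: 2024-04-08 through 2024-04-15, both dates inclusive
2. Filter for ERROR events whose date falls in this range
3. Count matching events: 14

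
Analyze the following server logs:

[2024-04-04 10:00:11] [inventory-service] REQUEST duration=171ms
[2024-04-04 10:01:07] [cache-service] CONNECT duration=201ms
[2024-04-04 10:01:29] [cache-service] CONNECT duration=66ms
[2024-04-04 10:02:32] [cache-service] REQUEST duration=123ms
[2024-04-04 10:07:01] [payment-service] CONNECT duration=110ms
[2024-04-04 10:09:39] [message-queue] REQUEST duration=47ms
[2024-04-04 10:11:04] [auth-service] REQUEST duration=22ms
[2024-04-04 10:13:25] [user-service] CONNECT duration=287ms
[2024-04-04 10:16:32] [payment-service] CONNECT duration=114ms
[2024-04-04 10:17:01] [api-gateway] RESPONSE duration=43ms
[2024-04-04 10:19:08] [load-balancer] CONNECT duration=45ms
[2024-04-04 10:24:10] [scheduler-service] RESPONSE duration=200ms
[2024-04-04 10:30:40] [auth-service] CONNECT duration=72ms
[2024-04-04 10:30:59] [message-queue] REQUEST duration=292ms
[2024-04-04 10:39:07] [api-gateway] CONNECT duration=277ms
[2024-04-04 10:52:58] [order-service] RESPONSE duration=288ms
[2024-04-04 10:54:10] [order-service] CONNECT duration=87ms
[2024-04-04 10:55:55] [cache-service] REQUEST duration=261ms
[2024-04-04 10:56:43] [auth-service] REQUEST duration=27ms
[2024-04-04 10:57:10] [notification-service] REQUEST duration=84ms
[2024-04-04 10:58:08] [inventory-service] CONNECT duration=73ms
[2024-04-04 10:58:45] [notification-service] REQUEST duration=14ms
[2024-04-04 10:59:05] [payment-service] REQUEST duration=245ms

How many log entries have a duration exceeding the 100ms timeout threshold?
12

To count timeouts:

1. Threshold: 100ms
2. Extract duration from each log entry
3. Count entries where duration > 100
4. Timeout count: 12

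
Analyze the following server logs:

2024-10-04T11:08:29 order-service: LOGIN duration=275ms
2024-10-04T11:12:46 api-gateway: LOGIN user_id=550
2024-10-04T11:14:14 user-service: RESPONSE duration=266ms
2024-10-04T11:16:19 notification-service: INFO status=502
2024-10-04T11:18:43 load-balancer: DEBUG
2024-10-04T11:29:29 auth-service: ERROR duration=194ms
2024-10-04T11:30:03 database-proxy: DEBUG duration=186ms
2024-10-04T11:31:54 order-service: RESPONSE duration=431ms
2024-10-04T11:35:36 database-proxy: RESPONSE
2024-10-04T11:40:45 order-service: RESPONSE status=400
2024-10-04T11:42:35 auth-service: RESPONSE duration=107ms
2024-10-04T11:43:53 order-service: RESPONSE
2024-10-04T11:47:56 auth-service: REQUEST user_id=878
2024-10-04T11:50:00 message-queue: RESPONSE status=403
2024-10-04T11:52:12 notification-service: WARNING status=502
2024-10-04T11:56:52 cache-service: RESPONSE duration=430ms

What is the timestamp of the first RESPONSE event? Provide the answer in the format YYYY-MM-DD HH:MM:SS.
2024-10-04 11:14:14

To find the first event:

1. Filter for all RESPONSE events
2. Sort by timestamp
3. Select the first one
4. Timestamp: 2024-10-04 11:14:14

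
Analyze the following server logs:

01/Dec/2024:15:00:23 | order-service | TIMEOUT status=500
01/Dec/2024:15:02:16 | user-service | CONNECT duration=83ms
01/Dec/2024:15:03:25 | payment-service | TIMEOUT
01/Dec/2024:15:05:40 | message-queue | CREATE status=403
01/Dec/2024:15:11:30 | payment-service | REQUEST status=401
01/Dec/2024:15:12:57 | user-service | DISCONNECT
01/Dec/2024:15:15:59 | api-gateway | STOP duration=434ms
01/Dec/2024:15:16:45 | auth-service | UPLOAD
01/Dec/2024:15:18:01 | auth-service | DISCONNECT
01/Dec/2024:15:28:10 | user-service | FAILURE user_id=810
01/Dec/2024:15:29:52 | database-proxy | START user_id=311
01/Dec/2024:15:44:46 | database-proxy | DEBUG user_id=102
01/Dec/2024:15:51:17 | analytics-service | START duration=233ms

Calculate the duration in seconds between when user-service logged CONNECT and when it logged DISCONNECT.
641

To find the time between events:

1. Locate the first CONNECT event for user-service: 01/Dec/2024:15:02:16
2. Locate the first DISCONNECT event for user-service: 01/Dec/2024:15:12:57
3. Calculate the difference: 01/Dec/2024:15:12:57 - 01/Dec/2024:15:02:16 = 641 seconds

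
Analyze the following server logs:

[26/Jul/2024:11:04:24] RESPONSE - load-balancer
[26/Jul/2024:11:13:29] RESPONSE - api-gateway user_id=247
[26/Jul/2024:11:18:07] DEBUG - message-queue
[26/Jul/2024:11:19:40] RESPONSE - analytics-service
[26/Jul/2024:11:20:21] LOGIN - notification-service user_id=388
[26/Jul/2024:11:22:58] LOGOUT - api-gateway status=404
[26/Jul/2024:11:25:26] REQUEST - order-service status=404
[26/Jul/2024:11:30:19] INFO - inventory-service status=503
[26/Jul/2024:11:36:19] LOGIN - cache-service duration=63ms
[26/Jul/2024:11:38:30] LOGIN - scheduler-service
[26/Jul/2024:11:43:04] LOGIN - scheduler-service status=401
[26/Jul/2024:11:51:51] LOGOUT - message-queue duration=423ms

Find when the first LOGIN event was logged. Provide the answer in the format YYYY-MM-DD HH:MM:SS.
2024-07-26 11:20:21

To find the first event:

1. Filter for all LOGIN events
2. Sort by timestamp
3. Select the first one
4. Timestamp: 2024-07-26 11:20:21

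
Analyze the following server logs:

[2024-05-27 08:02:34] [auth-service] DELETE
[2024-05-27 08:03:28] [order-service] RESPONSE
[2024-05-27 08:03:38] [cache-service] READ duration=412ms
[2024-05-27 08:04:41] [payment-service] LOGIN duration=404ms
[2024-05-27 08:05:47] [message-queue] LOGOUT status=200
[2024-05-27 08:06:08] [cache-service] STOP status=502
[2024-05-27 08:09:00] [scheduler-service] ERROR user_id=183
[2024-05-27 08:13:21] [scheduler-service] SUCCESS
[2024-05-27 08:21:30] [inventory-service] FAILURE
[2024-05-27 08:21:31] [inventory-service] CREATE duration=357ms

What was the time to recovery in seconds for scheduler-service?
261

To calculate recovery time:

1. Find ERROR event for scheduler-service: 2024-05-27 08:09:00
2. Find next SUCCESS event for scheduler-service: 2024-05-27 08:13:21
3. Recovery time: 2024-05-27 08:13:21 - 2024-05-27 08:09:00 = 261 seconds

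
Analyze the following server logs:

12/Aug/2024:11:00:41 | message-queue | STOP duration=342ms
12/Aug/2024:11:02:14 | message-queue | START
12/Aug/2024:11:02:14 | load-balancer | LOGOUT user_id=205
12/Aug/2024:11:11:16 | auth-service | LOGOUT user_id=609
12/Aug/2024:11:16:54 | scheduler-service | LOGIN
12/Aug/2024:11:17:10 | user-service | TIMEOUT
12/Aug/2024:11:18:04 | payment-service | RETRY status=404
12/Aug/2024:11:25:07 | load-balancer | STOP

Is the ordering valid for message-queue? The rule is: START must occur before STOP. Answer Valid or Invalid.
Invalid

To validate ordering:

1. Required order: START → STOP
2. Rule: START must occur before STOP
3. Check actual order of events for message-queue
4. Result: Invalid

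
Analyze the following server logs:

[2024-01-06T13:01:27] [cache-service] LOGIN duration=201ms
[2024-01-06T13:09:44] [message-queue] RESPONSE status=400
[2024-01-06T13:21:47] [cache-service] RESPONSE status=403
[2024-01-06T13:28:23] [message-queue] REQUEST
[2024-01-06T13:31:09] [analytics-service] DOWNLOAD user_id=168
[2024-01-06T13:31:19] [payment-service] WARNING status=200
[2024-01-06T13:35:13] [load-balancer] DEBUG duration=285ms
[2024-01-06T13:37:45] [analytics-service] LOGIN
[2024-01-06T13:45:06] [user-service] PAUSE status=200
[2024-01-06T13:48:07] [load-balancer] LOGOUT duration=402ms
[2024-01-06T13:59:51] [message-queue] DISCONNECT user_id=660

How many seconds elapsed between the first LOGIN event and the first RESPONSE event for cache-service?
1220

To find the time between events:

1. Locate the first LOGIN event for cache-service: 2024-01-06T13:01:27
2. Locate the first RESPONSE event for cache-service: 2024-01-06T13:21:47
3. Calculate the difference: 2024-01-06T13:21:47 - 2024-01-06T13:01:27 = 1220 seconds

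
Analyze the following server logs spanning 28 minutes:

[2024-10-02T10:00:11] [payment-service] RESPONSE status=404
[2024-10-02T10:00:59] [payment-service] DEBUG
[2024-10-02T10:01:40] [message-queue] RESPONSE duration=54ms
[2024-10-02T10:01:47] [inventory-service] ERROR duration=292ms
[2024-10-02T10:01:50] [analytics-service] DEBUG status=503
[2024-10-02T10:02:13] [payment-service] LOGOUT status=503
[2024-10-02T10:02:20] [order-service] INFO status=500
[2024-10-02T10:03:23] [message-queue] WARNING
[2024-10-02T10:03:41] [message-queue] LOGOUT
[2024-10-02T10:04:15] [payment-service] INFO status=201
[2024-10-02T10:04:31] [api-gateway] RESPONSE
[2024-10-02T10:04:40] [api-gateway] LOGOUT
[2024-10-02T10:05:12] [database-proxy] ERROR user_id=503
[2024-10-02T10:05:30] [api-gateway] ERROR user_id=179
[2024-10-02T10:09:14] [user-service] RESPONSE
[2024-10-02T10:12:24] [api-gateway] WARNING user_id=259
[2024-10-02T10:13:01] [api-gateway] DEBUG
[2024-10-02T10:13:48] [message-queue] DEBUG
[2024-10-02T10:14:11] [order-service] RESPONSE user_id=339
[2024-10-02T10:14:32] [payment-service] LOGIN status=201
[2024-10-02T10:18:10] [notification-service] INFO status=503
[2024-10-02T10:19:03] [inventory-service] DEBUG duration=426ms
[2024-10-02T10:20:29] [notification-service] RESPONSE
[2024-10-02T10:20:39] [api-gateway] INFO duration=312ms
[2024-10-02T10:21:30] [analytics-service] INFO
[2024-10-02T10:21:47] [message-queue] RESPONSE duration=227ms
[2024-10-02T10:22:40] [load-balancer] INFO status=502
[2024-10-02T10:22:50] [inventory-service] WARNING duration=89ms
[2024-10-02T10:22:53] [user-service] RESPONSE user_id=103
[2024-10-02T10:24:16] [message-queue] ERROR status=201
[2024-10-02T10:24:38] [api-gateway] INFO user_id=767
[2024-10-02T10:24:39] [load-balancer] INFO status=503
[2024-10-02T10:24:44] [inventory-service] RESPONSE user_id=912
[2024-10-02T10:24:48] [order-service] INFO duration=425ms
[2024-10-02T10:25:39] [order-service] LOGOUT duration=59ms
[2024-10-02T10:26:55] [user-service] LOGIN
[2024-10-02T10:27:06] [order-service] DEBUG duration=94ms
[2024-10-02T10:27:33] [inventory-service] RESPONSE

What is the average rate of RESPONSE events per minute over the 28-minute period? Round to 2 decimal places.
0.36

To calculate the rate:

1. Count total RESPONSE events: 10
2. Total time period: 28 minutes
3. Rate = 10 / 28 = 0.36 events per minute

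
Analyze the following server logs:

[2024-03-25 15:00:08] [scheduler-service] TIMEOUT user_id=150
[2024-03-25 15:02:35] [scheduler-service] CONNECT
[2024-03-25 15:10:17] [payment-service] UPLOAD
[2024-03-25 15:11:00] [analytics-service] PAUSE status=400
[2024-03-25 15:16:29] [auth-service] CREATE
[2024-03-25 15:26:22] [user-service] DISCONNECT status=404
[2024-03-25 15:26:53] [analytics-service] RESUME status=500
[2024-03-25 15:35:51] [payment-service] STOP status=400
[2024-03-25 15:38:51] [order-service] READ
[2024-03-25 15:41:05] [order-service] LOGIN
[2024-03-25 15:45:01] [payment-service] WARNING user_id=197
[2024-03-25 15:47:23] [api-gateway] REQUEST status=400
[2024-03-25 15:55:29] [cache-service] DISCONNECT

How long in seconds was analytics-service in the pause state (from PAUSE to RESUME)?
953

To calculate state duration:

1. Find PAUSE event for analytics-service: 2024-03-25 15:11:00
2. Find RESUME event for analytics-service: 2024-03-25 15:26:53
3. Calculate duration: 2024-03-25 15:26:53 - 2024-03-25 15:11:00 = 953 seconds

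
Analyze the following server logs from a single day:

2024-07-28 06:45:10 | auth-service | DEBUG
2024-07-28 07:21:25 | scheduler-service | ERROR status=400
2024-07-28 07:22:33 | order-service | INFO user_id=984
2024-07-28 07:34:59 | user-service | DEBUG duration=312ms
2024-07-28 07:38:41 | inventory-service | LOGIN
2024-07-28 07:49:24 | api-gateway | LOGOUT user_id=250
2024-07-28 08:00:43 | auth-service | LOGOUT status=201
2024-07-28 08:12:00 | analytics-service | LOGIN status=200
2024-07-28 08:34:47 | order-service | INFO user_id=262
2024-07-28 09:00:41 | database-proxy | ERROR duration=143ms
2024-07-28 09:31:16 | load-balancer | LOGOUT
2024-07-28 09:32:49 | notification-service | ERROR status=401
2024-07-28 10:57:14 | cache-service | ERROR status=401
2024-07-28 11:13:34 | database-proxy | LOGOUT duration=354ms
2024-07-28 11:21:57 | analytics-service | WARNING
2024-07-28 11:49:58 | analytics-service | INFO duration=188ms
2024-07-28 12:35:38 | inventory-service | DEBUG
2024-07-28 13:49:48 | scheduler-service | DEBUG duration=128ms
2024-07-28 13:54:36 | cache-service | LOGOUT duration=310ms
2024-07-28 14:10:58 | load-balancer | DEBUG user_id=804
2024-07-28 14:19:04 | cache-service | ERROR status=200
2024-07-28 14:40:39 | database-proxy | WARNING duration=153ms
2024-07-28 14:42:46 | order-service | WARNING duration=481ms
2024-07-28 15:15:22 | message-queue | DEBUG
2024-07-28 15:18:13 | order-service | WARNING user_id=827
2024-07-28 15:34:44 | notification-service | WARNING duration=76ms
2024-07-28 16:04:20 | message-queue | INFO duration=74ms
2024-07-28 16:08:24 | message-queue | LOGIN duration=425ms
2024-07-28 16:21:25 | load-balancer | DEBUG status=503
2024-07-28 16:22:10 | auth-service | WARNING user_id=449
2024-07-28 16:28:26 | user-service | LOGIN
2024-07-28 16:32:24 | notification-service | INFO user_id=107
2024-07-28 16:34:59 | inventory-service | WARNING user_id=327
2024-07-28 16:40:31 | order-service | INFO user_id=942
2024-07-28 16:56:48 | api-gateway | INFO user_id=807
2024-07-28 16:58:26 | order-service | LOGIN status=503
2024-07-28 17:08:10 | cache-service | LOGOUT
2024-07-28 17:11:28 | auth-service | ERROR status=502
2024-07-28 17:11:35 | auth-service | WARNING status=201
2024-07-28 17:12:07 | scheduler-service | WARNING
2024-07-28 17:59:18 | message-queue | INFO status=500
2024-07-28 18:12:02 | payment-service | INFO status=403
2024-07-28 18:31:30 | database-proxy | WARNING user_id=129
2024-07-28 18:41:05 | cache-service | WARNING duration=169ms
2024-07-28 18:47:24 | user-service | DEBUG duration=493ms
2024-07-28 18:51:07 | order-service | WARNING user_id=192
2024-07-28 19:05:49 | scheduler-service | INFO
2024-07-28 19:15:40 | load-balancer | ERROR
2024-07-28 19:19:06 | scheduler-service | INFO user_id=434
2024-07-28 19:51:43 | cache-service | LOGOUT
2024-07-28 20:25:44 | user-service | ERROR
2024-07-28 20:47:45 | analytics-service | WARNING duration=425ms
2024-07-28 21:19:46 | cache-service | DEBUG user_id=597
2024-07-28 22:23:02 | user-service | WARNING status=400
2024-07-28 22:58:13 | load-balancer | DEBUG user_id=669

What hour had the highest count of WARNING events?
18

To find the peak hour:

1. Group all WARNING events by hour
2. Count events in each hour
3. Find hour with maximum count
4. Peak hour: 18 (with 3 events)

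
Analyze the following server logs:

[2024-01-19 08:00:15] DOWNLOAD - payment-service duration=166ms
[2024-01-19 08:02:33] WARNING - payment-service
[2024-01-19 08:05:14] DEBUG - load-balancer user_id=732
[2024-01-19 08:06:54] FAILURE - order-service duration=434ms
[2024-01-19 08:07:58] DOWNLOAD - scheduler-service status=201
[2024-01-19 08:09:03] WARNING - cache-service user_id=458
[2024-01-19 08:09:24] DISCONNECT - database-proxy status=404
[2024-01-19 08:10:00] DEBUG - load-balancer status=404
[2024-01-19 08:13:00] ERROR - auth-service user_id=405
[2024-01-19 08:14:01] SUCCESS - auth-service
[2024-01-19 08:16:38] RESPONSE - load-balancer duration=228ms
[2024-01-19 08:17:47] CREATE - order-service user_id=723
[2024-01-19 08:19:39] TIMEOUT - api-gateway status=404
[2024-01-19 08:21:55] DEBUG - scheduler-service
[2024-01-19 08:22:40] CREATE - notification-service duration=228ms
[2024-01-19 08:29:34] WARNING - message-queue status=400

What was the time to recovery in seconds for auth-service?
61

To calculate recovery time:

1. Find ERROR event for auth-service: 2024-01-19 08:13:00
2. Find next SUCCESS event for auth-service: 2024-01-19 08:14:01
3. Recovery time: 2024-01-19 08:14:01 - 2024-01-19 08:13:00 = 61 seconds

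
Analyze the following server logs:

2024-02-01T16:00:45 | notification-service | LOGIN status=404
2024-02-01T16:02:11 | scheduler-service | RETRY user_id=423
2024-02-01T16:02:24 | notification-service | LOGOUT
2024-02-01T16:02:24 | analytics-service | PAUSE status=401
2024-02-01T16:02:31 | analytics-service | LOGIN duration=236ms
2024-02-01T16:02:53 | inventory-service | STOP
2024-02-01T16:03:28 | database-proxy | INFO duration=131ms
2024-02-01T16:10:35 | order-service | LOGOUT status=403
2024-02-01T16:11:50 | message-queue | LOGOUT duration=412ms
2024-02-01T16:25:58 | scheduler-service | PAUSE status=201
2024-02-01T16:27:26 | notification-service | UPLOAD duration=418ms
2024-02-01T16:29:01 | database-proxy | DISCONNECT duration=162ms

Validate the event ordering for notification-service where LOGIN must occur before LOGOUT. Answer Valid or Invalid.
Valid

To validate ordering:

1. Required order: LOGIN → LOGOUT
2. Rule: LOGIN must occur before LOGOUT
3. Check actual order of events for notification-service
4. Result: Valid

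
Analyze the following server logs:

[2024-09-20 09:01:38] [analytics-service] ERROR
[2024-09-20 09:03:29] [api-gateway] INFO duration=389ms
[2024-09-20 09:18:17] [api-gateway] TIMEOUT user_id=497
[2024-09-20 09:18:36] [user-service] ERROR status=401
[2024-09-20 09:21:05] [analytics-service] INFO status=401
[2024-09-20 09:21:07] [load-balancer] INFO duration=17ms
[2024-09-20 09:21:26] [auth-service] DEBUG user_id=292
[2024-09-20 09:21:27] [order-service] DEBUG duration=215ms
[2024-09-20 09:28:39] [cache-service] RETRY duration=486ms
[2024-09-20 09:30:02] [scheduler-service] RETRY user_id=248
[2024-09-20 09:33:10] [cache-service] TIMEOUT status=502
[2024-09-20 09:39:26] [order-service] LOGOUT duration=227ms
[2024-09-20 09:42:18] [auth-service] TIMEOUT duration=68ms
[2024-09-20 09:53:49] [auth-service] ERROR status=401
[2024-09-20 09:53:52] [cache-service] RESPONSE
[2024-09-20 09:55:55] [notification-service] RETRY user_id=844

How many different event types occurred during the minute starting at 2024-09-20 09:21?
2

To count unique event types:

1. Filter events in the minute starting at 2024-09-20 09:21
2. Extract event types from matching entries
3. Count unique types: 2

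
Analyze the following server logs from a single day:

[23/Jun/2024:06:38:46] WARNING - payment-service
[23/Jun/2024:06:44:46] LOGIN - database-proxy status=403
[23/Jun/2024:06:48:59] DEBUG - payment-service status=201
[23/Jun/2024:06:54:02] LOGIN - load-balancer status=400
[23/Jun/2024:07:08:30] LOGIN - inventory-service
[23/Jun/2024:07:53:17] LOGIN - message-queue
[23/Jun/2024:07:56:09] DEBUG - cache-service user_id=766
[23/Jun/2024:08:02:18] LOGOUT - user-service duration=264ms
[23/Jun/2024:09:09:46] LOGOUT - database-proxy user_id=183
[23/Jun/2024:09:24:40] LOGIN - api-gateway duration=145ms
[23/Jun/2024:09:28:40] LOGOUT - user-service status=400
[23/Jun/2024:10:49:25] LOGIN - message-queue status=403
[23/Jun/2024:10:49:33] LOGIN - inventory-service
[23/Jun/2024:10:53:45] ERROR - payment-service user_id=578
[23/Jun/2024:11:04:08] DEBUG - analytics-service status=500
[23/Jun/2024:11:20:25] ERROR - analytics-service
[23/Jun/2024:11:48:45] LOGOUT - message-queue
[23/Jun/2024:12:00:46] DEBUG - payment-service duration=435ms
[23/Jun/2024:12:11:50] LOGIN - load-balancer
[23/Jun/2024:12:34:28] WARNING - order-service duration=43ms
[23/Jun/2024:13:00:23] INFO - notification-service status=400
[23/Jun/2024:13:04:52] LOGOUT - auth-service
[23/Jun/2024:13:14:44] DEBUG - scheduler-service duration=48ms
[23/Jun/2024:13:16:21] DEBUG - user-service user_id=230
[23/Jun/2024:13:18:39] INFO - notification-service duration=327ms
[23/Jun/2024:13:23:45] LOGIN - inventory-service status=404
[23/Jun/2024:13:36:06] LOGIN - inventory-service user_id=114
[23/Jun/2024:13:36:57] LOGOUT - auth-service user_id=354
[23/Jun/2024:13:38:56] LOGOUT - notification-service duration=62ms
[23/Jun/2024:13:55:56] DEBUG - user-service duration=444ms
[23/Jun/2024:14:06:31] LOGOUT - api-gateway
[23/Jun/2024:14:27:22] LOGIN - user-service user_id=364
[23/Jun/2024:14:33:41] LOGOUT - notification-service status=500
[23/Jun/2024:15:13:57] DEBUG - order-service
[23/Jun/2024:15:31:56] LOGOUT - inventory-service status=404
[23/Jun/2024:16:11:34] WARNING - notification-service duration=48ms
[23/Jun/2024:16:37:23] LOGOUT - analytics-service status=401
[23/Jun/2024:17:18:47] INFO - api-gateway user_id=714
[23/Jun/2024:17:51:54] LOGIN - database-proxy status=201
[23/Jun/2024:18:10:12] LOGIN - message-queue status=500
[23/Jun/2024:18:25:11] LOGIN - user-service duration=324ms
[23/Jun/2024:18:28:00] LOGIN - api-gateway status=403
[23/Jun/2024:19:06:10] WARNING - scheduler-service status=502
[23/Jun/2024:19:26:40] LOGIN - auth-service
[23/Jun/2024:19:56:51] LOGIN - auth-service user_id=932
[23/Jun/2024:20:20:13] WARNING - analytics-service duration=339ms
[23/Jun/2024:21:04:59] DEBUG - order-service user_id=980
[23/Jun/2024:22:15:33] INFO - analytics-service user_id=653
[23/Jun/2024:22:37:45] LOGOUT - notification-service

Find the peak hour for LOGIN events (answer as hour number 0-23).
18

To find the peak hour:

1. Group all LOGIN events by hour
2. Count events in each hour
3. Find hour with maximum count
4. Peak hour: 18 (with 3 events)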